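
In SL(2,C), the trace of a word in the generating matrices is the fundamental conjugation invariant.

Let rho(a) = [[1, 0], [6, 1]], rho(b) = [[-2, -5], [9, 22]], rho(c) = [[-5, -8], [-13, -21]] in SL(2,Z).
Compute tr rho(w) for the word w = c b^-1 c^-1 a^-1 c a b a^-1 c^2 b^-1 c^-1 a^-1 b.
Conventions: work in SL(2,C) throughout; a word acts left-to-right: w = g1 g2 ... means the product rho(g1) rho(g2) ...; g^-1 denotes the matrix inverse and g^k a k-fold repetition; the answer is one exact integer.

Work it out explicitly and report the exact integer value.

-526476806947

rho(c) = [[-5, -8], [-13, -21]]
... * rho(b^-1) = [[22, 5], [-9, -2]]  ->  [[-38, -9], [-97, -23]]
... * rho(c^-1) = [[-21, 8], [13, -5]]  ->  [[681, -259], [1738, -661]]
... * rho(a^-1) = [[1, 0], [-6, 1]]  ->  [[2235, -259], [5704, -661]]
... * rho(c) = [[-5, -8], [-13, -21]]  ->  [[-7808, -12441], [-19927, -31751]]
... * rho(a) = [[1, 0], [6, 1]]  ->  [[-82454, -12441], [-210433, -31751]]
... * rho(b) = [[-2, -5], [9, 22]]  ->  [[52939, 138568], [135107, 353643]]
... * rho(a^-1) = [[1, 0], [-6, 1]]  ->  [[-778469, 138568], [-1986751, 353643]]
... * rho(c) = [[-5, -8], [-13, -21]]  ->  [[2090961, 3317824], [5336396, 8467505]]
... * rho(c) = [[-5, -8], [-13, -21]]  ->  [[-53586517, -86401992], [-136759545, -220508773]]
... * rho(b^-1) = [[22, 5], [-9, -2]]  ->  [[-401285446, -95128601], [-1024131033, -242780179]]
... * rho(c^-1) = [[-21, 8], [13, -5]]  ->  [[7190322553, -2734640563], [18350609366, -6979147369]]
... * rho(a^-1) = [[1, 0], [-6, 1]]  ->  [[23598165931, -2734640563], [60225493580, -6979147369]]
... * rho(b) = [[-2, -5], [9, 22]]  ->  [[-71808096929, -178152922041], [-183263313481, -454668710018]]
tr = -71808096929 + -454668710018 = -526476806947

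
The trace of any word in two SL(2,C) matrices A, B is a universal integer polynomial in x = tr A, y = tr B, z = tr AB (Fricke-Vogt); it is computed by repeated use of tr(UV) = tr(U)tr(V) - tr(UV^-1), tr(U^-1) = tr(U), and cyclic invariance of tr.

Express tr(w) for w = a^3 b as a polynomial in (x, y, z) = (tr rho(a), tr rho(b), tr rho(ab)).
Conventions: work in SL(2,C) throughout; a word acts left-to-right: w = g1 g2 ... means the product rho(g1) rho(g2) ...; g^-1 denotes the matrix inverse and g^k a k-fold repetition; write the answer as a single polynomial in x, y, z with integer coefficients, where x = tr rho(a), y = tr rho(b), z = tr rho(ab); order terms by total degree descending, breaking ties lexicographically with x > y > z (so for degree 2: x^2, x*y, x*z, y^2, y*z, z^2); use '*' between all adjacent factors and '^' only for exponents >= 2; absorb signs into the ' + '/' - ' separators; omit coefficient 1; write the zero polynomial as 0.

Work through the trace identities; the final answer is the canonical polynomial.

use: tr(a b a) = tr(a)*tr(b a) - tr(b) = x*z - y
tr(a^3 b) = tr(a)*tr(a b a) - tr(a b) = x^2*z - x*y - z

x^2*z - x*y - z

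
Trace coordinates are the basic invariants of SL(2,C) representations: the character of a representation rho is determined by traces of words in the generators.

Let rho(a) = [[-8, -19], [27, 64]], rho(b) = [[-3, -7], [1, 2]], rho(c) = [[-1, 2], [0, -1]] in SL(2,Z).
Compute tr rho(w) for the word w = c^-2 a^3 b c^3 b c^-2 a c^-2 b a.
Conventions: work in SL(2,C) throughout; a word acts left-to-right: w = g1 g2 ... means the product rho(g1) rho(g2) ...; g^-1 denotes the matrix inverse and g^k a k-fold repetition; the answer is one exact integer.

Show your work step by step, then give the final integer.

rho(c^-1) = [[-1, -2], [0, -1]]
... * rho(c^-1) = [[-1, -2], [0, -1]]  ->  [[1, 4], [0, 1]]
... * rho(a) = [[-8, -19], [27, 64]]  ->  [[100, 237], [27, 64]]
... * rho(a) = [[-8, -19], [27, 64]]  ->  [[5599, 13268], [1512, 3583]]
... * rho(a) = [[-8, -19], [27, 64]]  ->  [[313444, 742771], [84645, 200584]]
... * rho(b) = [[-3, -7], [1, 2]]  ->  [[-197561, -708566], [-53351, -191347]]
... * rho(c) = [[-1, 2], [0, -1]]  ->  [[197561, 313444], [53351, 84645]]
... * rho(c) = [[-1, 2], [0, -1]]  ->  [[-197561, 81678], [-53351, 22057]]
... * rho(c) = [[-1, 2], [0, -1]]  ->  [[197561, -476800], [53351, -128759]]
... * rho(b) = [[-3, -7], [1, 2]]  ->  [[-1069483, -2336527], [-288812, -630975]]
... * rho(c^-1) = [[-1, -2], [0, -1]]  ->  [[1069483, 4475493], [288812, 1208599]]
... * rho(c^-1) = [[-1, -2], [0, -1]]  ->  [[-1069483, -6614459], [-288812, -1786223]]
... * rho(a) = [[-8, -19], [27, 64]]  ->  [[-170034529, -403005199], [-45917525, -108830844]]
... * rho(c^-1) = [[-1, -2], [0, -1]]  ->  [[170034529, 743074257], [45917525, 200665894]]
... * rho(c^-1) = [[-1, -2], [0, -1]]  ->  [[-170034529, -1083143315], [-45917525, -292500944]]
... * rho(b) = [[-3, -7], [1, 2]]  ->  [[-573039728, -976044927], [-154748369, -263579213]]
... * rho(a) = [[-8, -19], [27, 64]]  ->  [[-21768895205, -51579120496], [-5878651799, -13928850621]]
tr = -21768895205 + -13928850621 = -35697745826

-35697745826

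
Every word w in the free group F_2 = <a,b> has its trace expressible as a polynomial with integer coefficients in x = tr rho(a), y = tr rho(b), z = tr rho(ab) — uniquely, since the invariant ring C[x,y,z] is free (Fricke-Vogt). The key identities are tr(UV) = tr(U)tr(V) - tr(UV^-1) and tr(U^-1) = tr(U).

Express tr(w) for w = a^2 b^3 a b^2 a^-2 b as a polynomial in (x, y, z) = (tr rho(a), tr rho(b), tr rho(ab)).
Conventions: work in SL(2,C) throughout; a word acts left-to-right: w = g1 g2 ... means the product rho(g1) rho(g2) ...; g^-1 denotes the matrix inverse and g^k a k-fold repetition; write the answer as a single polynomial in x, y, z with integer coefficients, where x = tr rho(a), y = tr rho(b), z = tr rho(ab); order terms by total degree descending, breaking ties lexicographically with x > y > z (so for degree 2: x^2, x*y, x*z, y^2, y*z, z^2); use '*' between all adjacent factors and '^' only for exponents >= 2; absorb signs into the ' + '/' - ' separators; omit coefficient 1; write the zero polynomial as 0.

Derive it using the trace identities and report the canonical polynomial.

x^3*y^4*z^2 - 2*x^4*y^3*z - x^2*y^5*z - x^2*y^3*z^3 + x^5*y^2 + x^3*y^4 + x^4*y*z + 5*x^2*y^3*z + x^2*y*z^3 + y^5*z - 4*x^3*y^2 - x*y^4 - 3*x^2*y*z - 4*y^3*z - x^3 + 2*x*y^2 - x*z^2 + 3*y*z + 3*x

trace(a b a b) = trace(b a) trace(b a) - trace(1)   [split at a repeated b] = z^2 - 2
trace(a b a) = trace(a) trace(b a) - trace(b)   [square of a] = x*z - y
trace(b a b^2 a) = trace(b) trace(a b a b) - trace(a b a)   [square of b] = y*z^2 - x*z - y
trace(b a b) = trace(b) trace(a b) - trace(a)   [square of b] = y*z - x
trace(b a b^2) = trace(b) trace(b a b) - trace(b a)   [square of b] = y^2*z - x*y - z
trace(a b^2 a^2 b) = trace(a) trace(b a b^2 a) - trace(b a b^2)   [square of a] = x*y*z^2 - x^2*z - y^2*z + z
trace(a^2) = trace(a) trace(a) - trace(1)   [square of a] = x^2 - 2
trace(a b^2 a) = trace(b) trace(a^2 b) - trace(a^2)   [square of b] = x*y*z - x^2 - y^2 + 2
trace(a b^2 a^2) = trace(a) trace(a b^2 a) - trace(a b^2)   [square of a] = x^2*y*z - x^3 - x*y^2 - y*z + 3*x
trace(b a^2 b^2 a b) = trace(b) trace(a b^2 a^2 b) - trace(a b^2 a^2)   [square of b] = x*y^2*z^2 - 2*x^2*y*z - y^3*z + x^3 + x*y^2 + 2*y*z - 3*x
trace(b a^2 b^2 a) = trace(a) trace(b^2 a b a) - trace(b^2 a b)   [square of a] = x*y*z^2 - x^2*z - y^2*z + z
trace(a b^3 a^2 b^2) = trace(b) trace(b a^2 b^2 a b) - trace(b a^2 b^2 a)   [square of b] = x*y^3*z^2 - 2*x^2*y^2*z - y^4*z + x^3*y + x*y^3 - x*y*z^2 + x^2*z + 3*y^2*z - 3*x*y - z
trace(b a^2 b a) = trace(a) trace(b a b a) - trace(b a b)   [square of a] = x*z^2 - y*z - x
trace(a b^3 a^2 b) = trace(b) trace(b a^2 b a b) - trace(b a^2 b a)   [square of b] = x*y^2*z^2 - x^2*y*z - y^3*z - x*z^2 + 2*y*z + x
trace(b a^2 b^3 a b^2) = trace(b) trace(a b^3 a^2 b^2) - trace(a b^3 a^2 b)   [square of b] = x*y^4*z^2 - 2*x^2*y^3*z - y^5*z + x^3*y^2 + x*y^4 - 2*x*y^2*z^2 + 2*x^2*y*z + 4*y^3*z - 3*x*y^2 + x*z^2 - 3*y*z - x
trace(a b a b a b) = trace(a b a b) trace(a b) - trace(b a)   [split at a repeated a] = z^3 - 3*z
trace(b a b^2 a b a) = trace(b) trace(a b a b a b) - trace(a b a b a)   [square of b] = y*z^3 - x*z^2 - 2*y*z + x
trace(b a b^2 a b) = trace(b) trace(a b^2 a b) - trace(a b^2 a)   [square of b] = y^2*z^2 - 2*x*y*z + x^2 - 2
trace(a b^2 a b a^2 b) = trace(a) trace(b a b^2 a b a) - trace(b a b^2 a b)   [square of a] = x*y*z^3 - x^2*z^2 - y^2*z^2 + 2
trace(a b a^3 b) = trace(a) trace(a b a b a) - trace(a b a b)   [square of a] = x^2*z^2 - x*y*z - x^2 - z^2 + 2
trace(a b a^2) = trace(a) trace(b a^2) - trace(b a)   [square of a] = x^2*z - x*y - z
trace(a b a^3) = trace(a) trace(a b a^2) - trace(a b a)   [square of a] = x^3*z - x^2*y - 2*x*z + y
trace(a b^2 a b a^2) = trace(b) trace(a b a^3 b) - trace(a b a^3)   [square of b] = x^2*y*z^2 - x^3*z - x*y^2*z - y*z^2 + 2*x*z + y
trace(a b^2 a b a^2 b^2) = trace(b) trace(a b^2 a b a^2 b) - trace(a b^2 a b a^2)   [square of b] = x*y^2*z^3 - 2*x^2*y*z^2 - y^3*z^2 + x^3*z + x*y^2*z + y*z^2 - 2*x*z + y
trace(b a^2 b^3 a b^2 a) = trace(b) trace(a b^2 a b a^2 b^2) - trace(a b^2 a b a^2 b)   [square of b] = x*y^3*z^3 - 2*x^2*y^2*z^2 - y^4*z^2 + x^3*y*z + x*y^3*z - x*y*z^3 + x^2*z^2 + 2*y^2*z^2 - 2*x*y*z + y^2 - 2
trace(a^-1 b a^2 b^3 a b^2) = trace(b a^2 b^3 a b^2) trace(a) - trace(b a^2 b^3 a b^2 a)   [inverse elimination on a] = x^2*y^4*z^2 - 2*x^3*y^3*z - x*y^5*z - x*y^3*z^3 + x^4*y^2 + x^2*y^4 + y^4*z^2 + x^3*y*z + 3*x*y^3*z + x*y*z^3 - 3*x^2*y^2 - 2*y^2*z^2 - x*y*z - x^2 - y^2 + 2
trace(a^2 b^3 a b^2 a^-2 b) = trace(a^-1 b a^2 b^3 a b^2) trace(a) - trace(a^-1 b a^2 b^3 a b^2 a)   [inverse elimination on a] = x^3*y^4*z^2 - 2*x^4*y^3*z - x^2*y^5*z - x^2*y^3*z^3 + x^5*y^2 + x^3*y^4 + x^4*y*z + 5*x^2*y^3*z + x^2*y*z^3 + y^5*z - 4*x^3*y^2 - x*y^4 - 3*x^2*y*z - 4*y^3*z - x^3 + 2*x*y^2 - x*z^2 + 3*y*z + 3*x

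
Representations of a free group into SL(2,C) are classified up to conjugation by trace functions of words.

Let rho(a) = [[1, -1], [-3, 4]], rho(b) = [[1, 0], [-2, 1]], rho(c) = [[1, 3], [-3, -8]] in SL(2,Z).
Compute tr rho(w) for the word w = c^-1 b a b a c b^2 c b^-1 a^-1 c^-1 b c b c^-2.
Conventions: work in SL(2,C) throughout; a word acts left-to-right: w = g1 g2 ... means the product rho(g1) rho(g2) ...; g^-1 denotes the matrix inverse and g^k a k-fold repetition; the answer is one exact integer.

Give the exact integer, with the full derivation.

268216314

rho(c^-1) = [[-8, -3], [3, 1]]
... * rho(b) = [[1, 0], [-2, 1]]  ->  [[-2, -3], [1, 1]]
... * rho(a) = [[1, -1], [-3, 4]]  ->  [[7, -10], [-2, 3]]
... * rho(b) = [[1, 0], [-2, 1]]  ->  [[27, -10], [-8, 3]]
... * rho(a) = [[1, -1], [-3, 4]]  ->  [[57, -67], [-17, 20]]
... * rho(c) = [[1, 3], [-3, -8]]  ->  [[258, 707], [-77, -211]]
... * rho(b) = [[1, 0], [-2, 1]]  ->  [[-1156, 707], [345, -211]]
... * rho(b) = [[1, 0], [-2, 1]]  ->  [[-2570, 707], [767, -211]]
... * rho(c) = [[1, 3], [-3, -8]]  ->  [[-4691, -13366], [1400, 3989]]
... * rho(b^-1) = [[1, 0], [2, 1]]  ->  [[-31423, -13366], [9378, 3989]]
... * rho(a^-1) = [[4, 1], [3, 1]]  ->  [[-165790, -44789], [49479, 13367]]
... * rho(c^-1) = [[-8, -3], [3, 1]]  ->  [[1191953, 452581], [-355731, -135070]]
... * rho(b) = [[1, 0], [-2, 1]]  ->  [[286791, 452581], [-85591, -135070]]
... * rho(c) = [[1, 3], [-3, -8]]  ->  [[-1070952, -2760275], [319619, 823787]]
... * rho(b) = [[1, 0], [-2, 1]]  ->  [[4449598, -2760275], [-1327955, 823787]]
... * rho(c^-1) = [[-8, -3], [3, 1]]  ->  [[-43877609, -16109069], [13095001, 4807652]]
... * rho(c^-1) = [[-8, -3], [3, 1]]  ->  [[302693665, 115523758], [-90337052, -34477351]]
tr = 302693665 + -34477351 = 268216314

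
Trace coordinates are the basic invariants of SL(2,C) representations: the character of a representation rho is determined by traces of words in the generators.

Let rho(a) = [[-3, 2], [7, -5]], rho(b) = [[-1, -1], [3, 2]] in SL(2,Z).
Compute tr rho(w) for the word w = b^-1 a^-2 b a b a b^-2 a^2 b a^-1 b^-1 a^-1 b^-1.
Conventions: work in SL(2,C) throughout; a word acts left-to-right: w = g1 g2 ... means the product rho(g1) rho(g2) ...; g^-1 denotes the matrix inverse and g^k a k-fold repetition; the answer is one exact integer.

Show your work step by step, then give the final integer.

rho(b^-1) = [[2, 1], [-3, -1]]
... * rho(a^-1) = [[-5, -2], [-7, -3]]  ->  [[-17, -7], [22, 9]]
... * rho(a^-1) = [[-5, -2], [-7, -3]]  ->  [[134, 55], [-173, -71]]
... * rho(b) = [[-1, -1], [3, 2]]  ->  [[31, -24], [-40, 31]]
... * rho(a) = [[-3, 2], [7, -5]]  ->  [[-261, 182], [337, -235]]
... * rho(b) = [[-1, -1], [3, 2]]  ->  [[807, 625], [-1042, -807]]
... * rho(a) = [[-3, 2], [7, -5]]  ->  [[1954, -1511], [-2523, 1951]]
... * rho(b^-1) = [[2, 1], [-3, -1]]  ->  [[8441, 3465], [-10899, -4474]]
... * rho(b^-1) = [[2, 1], [-3, -1]]  ->  [[6487, 4976], [-8376, -6425]]
... * rho(a) = [[-3, 2], [7, -5]]  ->  [[15371, -11906], [-19847, 15373]]
... * rho(a) = [[-3, 2], [7, -5]]  ->  [[-129455, 90272], [167152, -116559]]
... * rho(b) = [[-1, -1], [3, 2]]  ->  [[400271, 309999], [-516829, -400270]]
... * rho(a^-1) = [[-5, -2], [-7, -3]]  ->  [[-4171348, -1730539], [5386035, 2234468]]
... * rho(b^-1) = [[2, 1], [-3, -1]]  ->  [[-3151079, -2440809], [4068666, 3151567]]
... * rho(a^-1) = [[-5, -2], [-7, -3]]  ->  [[32841058, 13624585], [-42404299, -17592033]]
... * rho(b^-1) = [[2, 1], [-3, -1]]  ->  [[24808361, 19216473], [-32032499, -24812266]]
tr = 24808361 + -24812266 = -3905

-3905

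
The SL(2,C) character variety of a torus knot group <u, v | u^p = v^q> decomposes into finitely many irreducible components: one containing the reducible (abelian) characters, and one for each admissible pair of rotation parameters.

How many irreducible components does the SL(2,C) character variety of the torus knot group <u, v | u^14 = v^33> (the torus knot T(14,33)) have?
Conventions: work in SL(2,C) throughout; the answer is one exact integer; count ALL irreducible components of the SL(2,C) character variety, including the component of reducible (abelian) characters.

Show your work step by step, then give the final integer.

209

For T(14,33): irreducibility forces the central element u^14 = v^33 to one of +I, -I.
On an irreducible component, tr(u) is locked at 2*cos(pi*alpha/14) for some alpha in 1..13, and tr(v) at 2*cos(pi*beta/33) for some beta in 1..32.
u^14 = (-1)^alpha I and v^33 = (-1)^beta I must agree, so alpha and beta have equal parity.
Counting: 7 odd alphas x 16 odd betas + 6 even alphas x 16 even betas = 112 + 96 = 208.
components with irreducible characters: 208; plus the single component of reducible (abelian) characters: total 209.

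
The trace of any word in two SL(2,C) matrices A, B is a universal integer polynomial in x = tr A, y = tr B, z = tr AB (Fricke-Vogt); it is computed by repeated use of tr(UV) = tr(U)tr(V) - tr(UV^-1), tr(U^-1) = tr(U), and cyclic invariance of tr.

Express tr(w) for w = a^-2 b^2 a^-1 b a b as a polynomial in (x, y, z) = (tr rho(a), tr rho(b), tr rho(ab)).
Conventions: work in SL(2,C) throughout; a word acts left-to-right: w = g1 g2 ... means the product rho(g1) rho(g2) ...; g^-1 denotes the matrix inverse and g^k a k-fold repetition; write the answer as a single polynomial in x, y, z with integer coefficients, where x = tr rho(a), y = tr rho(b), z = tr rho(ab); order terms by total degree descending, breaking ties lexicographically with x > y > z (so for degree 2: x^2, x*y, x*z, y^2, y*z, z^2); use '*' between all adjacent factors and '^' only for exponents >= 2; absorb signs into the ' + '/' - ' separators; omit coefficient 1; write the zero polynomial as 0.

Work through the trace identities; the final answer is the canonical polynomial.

x^3*y^3*z - x^4*y^2 - 2*x^2*y^2*z^2 - x*y^3*z + x*y*z^3 + x^4 + 3*x^2*y^2 + x^2*z^2 + y^2*z^2 - x*y*z - 4*x^2 - y^2 - z^2 + 2

tr(b a b) = tr(b) * tr(a b) - tr(a) = y*z - x
tr(b^2 a b) = tr(b) * tr(b a b) - tr(b a) = y^2*z - x*y - z
tr(b^3 a b) = tr(b) * tr(b^2 a b) - tr(b^2 a) = y^3*z - x*y^2 - 2*y*z + x
tr(a b a b) = tr(b a) * tr(b a) - tr(1) = z^2 - 2
tr(a b a) = tr(a) * tr(b a) - tr(b) = x*z - y
tr(b a b a b) = tr(b) * tr(a b a b) - tr(a b a) = y*z^2 - x*z - y
tr(b^3 a b a) = tr(b) * tr(b a b a b) - tr(b a b a) = y^2*z^2 - x*y*z - y^2 - z^2 + 2
tr(b a b a^-1 b^2) = tr(b^3 a b) * tr(a) - tr(b^3 a b a) = x*y^3*z - x^2*y^2 - y^2*z^2 - x*y*z + x^2 + y^2 + z^2 - 2
tr(a b a b a b) = tr(a b) * tr(a b a b) - tr(a^-1 b^-1) = z^3 - 3*z
tr(a b a b a) = tr(a) * tr(b a b a) - tr(b a b) = x*z^2 - y*z - x
tr(b^2 a b a b a) = tr(b) * tr(a b a b a b) - tr(a b a b a) = y*z^3 - x*z^2 - 2*y*z + x
tr(b a b a^-1 b^2 a) = tr(b^2 a b a b) * tr(a) - tr(b^2 a b a b a) = x*y^2*z^2 - x^2*y*z - y*z^3 - x*y^2 + 2*y*z + x
tr(a^-1 b^2 a^-1 b a b) = tr(b a b a^-1 b^2) * tr(a) - tr(b a b a^-1 b^2 a) = x^2*y^3*z - x^3*y^2 - 2*x*y^2*z^2 + y*z^3 + x^3 + 2*x*y^2 + x*z^2 - 2*y*z - 3*x
tr(b^2 a^-1 b a b) = tr(b a b^3) * tr(a) - tr(b a b^3 a) = x*y^3*z - x^2*y^2 - y^2*z^2 - x*y*z + x^2 + y^2 + z^2 - 2
tr(a^-2 b^2 a^-1 b a b) = tr(a^-1 b^2 a^-1 b a b) * tr(a) - tr(a^-1 b^2 a^-1 b a b a) = x^3*y^3*z - x^4*y^2 - 2*x^2*y^2*z^2 - x*y^3*z + x*y*z^3 + x^4 + 3*x^2*y^2 + x^2*z^2 + y^2*z^2 - x*y*z - 4*x^2 - y^2 - z^2 + 2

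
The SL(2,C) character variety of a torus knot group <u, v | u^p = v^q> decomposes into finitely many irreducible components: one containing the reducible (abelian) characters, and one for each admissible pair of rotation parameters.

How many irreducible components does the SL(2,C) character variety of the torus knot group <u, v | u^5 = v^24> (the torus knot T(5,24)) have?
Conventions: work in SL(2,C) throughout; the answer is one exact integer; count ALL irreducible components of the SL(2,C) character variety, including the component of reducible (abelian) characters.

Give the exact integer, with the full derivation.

In the torus knot group T(5,24), u^5 = v^24 is central, so an irreducible representation sends it to +I or -I (Schur).
On an irreducible component, tr(u) is locked at 2*cos(pi*alpha/5) for some alpha in 1..4, and tr(v) at 2*cos(pi*beta/24) for some beta in 1..23.
The two central values (-1)^alpha I and (-1)^beta I must be the same matrix, so alpha and beta share a parity.
count pairs: odd alpha (2 choices) x odd beta (12), plus even alpha (2) x even beta (11): 2*12 + 2*11 = 46.
components with irreducible characters: 46; plus the single component of reducible (abelian) characters: total 47.

47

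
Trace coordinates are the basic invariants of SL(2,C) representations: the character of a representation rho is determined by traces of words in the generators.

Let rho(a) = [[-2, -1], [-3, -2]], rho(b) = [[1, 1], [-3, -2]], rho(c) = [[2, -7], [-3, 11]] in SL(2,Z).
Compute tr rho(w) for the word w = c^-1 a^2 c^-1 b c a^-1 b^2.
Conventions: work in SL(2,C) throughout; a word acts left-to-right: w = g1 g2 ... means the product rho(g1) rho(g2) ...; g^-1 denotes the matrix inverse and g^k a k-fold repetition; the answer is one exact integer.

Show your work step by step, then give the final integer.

rho(c^-1) = [[11, 7], [3, 2]]
... * rho(a) = [[-2, -1], [-3, -2]]  ->  [[-43, -25], [-12, -7]]
... * rho(a) = [[-2, -1], [-3, -2]]  ->  [[161, 93], [45, 26]]
... * rho(c^-1) = [[11, 7], [3, 2]]  ->  [[2050, 1313], [573, 367]]
... * rho(b) = [[1, 1], [-3, -2]]  ->  [[-1889, -576], [-528, -161]]
... * rho(c) = [[2, -7], [-3, 11]]  ->  [[-2050, 6887], [-573, 1925]]
... * rho(a^-1) = [[-2, 1], [3, -2]]  ->  [[24761, -15824], [6921, -4423]]
... * rho(b) = [[1, 1], [-3, -2]]  ->  [[72233, 56409], [20190, 15767]]
... * rho(b) = [[1, 1], [-3, -2]]  ->  [[-96994, -40585], [-27111, -11344]]
tr = -96994 + -11344 = -108338

-108338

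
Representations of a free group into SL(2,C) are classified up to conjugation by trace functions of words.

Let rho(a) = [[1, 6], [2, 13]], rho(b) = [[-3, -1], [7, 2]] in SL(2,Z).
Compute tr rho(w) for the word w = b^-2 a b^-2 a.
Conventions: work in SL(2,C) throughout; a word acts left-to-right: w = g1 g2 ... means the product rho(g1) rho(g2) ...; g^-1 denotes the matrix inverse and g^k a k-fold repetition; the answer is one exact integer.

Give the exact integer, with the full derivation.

3967

rho(b^-1) = [[2, 1], [-7, -3]]
... * rho(b^-1) = [[2, 1], [-7, -3]]  ->  [[-3, -1], [7, 2]]
... * rho(a) = [[1, 6], [2, 13]]  ->  [[-5, -31], [11, 68]]
... * rho(b^-1) = [[2, 1], [-7, -3]]  ->  [[207, 88], [-454, -193]]
... * rho(b^-1) = [[2, 1], [-7, -3]]  ->  [[-202, -57], [443, 125]]
... * rho(a) = [[1, 6], [2, 13]]  ->  [[-316, -1953], [693, 4283]]
tr = -316 + 4283 = 3967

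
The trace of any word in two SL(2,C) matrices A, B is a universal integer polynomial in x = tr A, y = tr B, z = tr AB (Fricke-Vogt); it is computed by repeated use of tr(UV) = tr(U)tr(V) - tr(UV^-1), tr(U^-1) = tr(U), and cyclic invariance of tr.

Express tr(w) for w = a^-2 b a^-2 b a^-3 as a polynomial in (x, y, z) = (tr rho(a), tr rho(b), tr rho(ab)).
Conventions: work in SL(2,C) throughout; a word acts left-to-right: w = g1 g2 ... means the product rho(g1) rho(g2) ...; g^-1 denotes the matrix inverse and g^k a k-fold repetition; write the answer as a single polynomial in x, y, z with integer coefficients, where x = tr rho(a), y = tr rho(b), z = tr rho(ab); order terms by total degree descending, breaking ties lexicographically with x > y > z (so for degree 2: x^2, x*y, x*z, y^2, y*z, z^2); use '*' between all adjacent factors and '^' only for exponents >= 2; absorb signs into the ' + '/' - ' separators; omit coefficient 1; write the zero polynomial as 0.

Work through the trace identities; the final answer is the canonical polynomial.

trace(b^2) = trace(b) trace(b) - trace(1)  (reduce the b square) = y^2 - 2
reduce: trace(b^2 a) = trace(b) trace(a b) - trace(a)  (reduce the b square) = y*z - x
trace(b a^-1 b) = trace(b^2) trace(a) - trace(b^2 a)  (eliminate a^-1) = x*y^2 - y*z - x
trace(b a b a) = trace(a b) trace(a b) - trace(1)  (split on a) = z^2 - 2
trace(b a^-1 b a) = trace(b a b) trace(a) - trace(b a b a)  (eliminate a^-1) = x*y*z - x^2 - z^2 + 2
reduce: trace(b a^-1 b a^-1) = trace(b a^-1 b) trace(a) - trace(b a^-1 b a)  (eliminate a^-1) = x^2*y^2 - 2*x*y*z + z^2 - 2
trace(a^-2 b a^-1 b) = trace(b a^-1 b a^-1) trace(a) - trace(b a^-1 b)  (eliminate a^-1) = x^3*y^2 - 2*x^2*y*z - x*y^2 + x*z^2 + y*z - x
so trace(b a^-3 b a^-1) = trace(a^-2 b a^-1 b) trace(a) - trace(a^-2 b a^-1 b a)  (eliminate a^-1) = x^4*y^2 - 2*x^3*y*z - 2*x^2*y^2 + x^2*z^2 + 3*x*y*z - x^2 - z^2 + 2
so trace(a^-2 b^2) = trace(b^2 a^-1) trace(a) - trace(b^2)  (eliminate a^-1) = x^2*y^2 - x*y*z - x^2 - y^2 + 2
trace(b a^-3 b) = trace(a^-2 b^2) trace(a) - trace(a^-2 b^2 a)  (eliminate a^-1) = x^3*y^2 - x^2*y*z - x^3 - 2*x*y^2 + y*z + 3*x
so trace(a^-3 b a^-2 b) = trace(b a^-3 b a^-1) trace(a) - trace(b a^-3 b)  (eliminate a^-1) = x^5*y^2 - 2*x^4*y*z - 3*x^3*y^2 + x^3*z^2 + 4*x^2*y*z + 2*x*y^2 - x*z^2 - y*z - x
trace(a^-2 b a^-2 b) = trace(a^-1 b a^-2 b) trace(a) - trace(a^-1 b a^-2 b a)  (eliminate a^-1) = x^4*y^2 - 2*x^3*y*z - 2*x^2*y^2 + x^2*z^2 + 2*x*y*z + y^2 - 2
reduce: trace(a^-2 b a^-2 b a^-2) = trace(a^-3 b a^-2 b) trace(a) - trace(a^-3 b a^-2 b a)  (eliminate a^-1) = x^6*y^2 - 2*x^5*y*z - 4*x^4*y^2 + x^4*z^2 + 6*x^3*y*z + 4*x^2*y^2 - 2*x^2*z^2 - 3*x*y*z - x^2 - y^2 + 2
trace(a^-2 b a^-2 b a^-3) = trace(a^-2 b a^-2 b a^-2) trace(a) - trace(a^-2 b a^-2 b a^-1)  (eliminate a^-1) = x^7*y^2 - 2*x^6*y*z - 5*x^5*y^2 + x^5*z^2 + 8*x^4*y*z + 7*x^3*y^2 - 3*x^3*z^2 - 7*x^2*y*z - x^3 - 3*x*y^2 + x*z^2 + y*z + 3*x

x^7*y^2 - 2*x^6*y*z - 5*x^5*y^2 + x^5*z^2 + 8*x^4*y*z + 7*x^3*y^2 - 3*x^3*z^2 - 7*x^2*y*z - x^3 - 3*x*y^2 + x*z^2 + y*z + 3*x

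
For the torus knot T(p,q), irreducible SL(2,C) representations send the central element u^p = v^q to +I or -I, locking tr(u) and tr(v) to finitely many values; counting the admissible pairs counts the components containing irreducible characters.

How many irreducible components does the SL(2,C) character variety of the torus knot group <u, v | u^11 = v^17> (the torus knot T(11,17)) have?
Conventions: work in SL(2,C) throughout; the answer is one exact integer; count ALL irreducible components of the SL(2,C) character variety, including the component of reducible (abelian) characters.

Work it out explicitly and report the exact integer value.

In the torus knot group T(11,17), u^11 = v^17 is central, so an irreducible representation sends it to +I or -I (Schur).
On an irreducible component, tr(u) is locked at 2*cos(pi*alpha/11) for some alpha in 1..10, and tr(v) at 2*cos(pi*beta/17) for some beta in 1..16.
Consistency of u^11 = (-1)^alpha I with v^17 = (-1)^beta I forces alpha = beta (mod 2).
count pairs: odd alpha (5 choices) x odd beta (8), plus even alpha (5) x even beta (8): 5*8 + 5*8 = 80.
That is 80 components of irreducible characters, and with the reducible (abelian) component the total is 81.

81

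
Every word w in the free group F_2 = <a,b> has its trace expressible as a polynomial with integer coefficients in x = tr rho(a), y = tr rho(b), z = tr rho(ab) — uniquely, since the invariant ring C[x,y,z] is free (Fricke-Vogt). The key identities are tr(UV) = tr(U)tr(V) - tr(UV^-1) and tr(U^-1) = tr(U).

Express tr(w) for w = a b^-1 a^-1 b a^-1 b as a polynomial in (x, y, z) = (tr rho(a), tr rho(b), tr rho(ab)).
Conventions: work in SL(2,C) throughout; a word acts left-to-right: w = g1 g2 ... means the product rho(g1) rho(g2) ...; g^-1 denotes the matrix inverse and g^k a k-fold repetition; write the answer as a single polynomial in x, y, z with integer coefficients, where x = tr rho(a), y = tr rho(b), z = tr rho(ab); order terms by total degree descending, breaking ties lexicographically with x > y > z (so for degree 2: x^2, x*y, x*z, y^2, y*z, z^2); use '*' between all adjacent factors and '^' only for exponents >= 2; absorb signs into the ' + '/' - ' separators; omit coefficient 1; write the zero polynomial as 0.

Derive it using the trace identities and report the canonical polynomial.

-x^2*y^2*z + x^3*y + x*y^3 + 2*x*y*z^2 - x^2*z - y^2*z - z^3 - 3*x*y + 3*z

and tr(b^2) = tr(b) * tr(b) - tr(1) = y^2 - 2
tr(b^2 a) = tr(b) * tr(a b) - tr(a) = y*z - x
and tr(b a^-1 b) = tr(b^2) * tr(a) - tr(b^2 a) = x*y^2 - y*z - x
and tr(b a b^2) = tr(b) * tr(a b^2) - tr(a b) = y^2*z - x*y - z
tr(a b a b) = tr(b a) * tr(b a) - tr(1) = z^2 - 2
tr(a b a) = tr(a) * tr(b a) - tr(b) = x*z - y
tr(b a b^2 a) = tr(b) * tr(a b a b) - tr(a b a) = y*z^2 - x*z - y
next, tr(b a^-1 b a b) = tr(b a b^2) * tr(a) - tr(b a b^2 a) = x*y^2*z - x^2*y - y*z^2 + y
tr(b a b a b a) = tr(a b) * tr(a b a b) - tr(a^-1 b^-1) = z^3 - 3*z
tr(b a^-1 b a b a) = tr(b a b a b) * tr(a) - tr(b a b a b a) = x*y*z^2 - x^2*z - z^3 - x*y + 3*z
tr(a^-1 b a^-1 b a b) = tr(b a^-1 b a b) * tr(a) - tr(b a^-1 b a b a) = x^2*y^2*z - x^3*y - 2*x*y*z^2 + x^2*z + z^3 + 2*x*y - 3*z
and tr(a b^-1 a^-1 b a^-1 b) = tr(a^-1 b a^-1 b a) * tr(b) - tr(a^-1 b a^-1 b a b) = -x^2*y^2*z + x^3*y + x*y^3 + 2*x*y*z^2 - x^2*z - y^2*z - z^3 - 3*x*y + 3*z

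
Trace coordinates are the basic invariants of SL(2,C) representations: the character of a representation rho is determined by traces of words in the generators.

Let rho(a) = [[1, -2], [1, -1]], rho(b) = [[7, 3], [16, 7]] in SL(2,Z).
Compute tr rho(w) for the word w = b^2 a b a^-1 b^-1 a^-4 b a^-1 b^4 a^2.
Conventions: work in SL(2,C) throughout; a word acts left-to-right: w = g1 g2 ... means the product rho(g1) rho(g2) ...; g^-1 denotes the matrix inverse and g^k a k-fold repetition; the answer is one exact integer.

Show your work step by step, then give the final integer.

-212820299

rho(b) = [[7, 3], [16, 7]]
... * rho(b) = [[7, 3], [16, 7]]  ->  [[97, 42], [224, 97]]
... * rho(a) = [[1, -2], [1, -1]]  ->  [[139, -236], [321, -545]]
... * rho(b) = [[7, 3], [16, 7]]  ->  [[-2803, -1235], [-6473, -2852]]
... * rho(a^-1) = [[-1, 2], [-1, 1]]  ->  [[4038, -6841], [9325, -15798]]
... * rho(b^-1) = [[7, -3], [-16, 7]]  ->  [[137722, -60001], [318043, -138561]]
... * rho(a^-1) = [[-1, 2], [-1, 1]]  ->  [[-77721, 215443], [-179482, 497525]]
... * rho(a^-1) = [[-1, 2], [-1, 1]]  ->  [[-137722, 60001], [-318043, 138561]]
... * rho(a^-1) = [[-1, 2], [-1, 1]]  ->  [[77721, -215443], [179482, -497525]]
... * rho(a^-1) = [[-1, 2], [-1, 1]]  ->  [[137722, -60001], [318043, -138561]]
... * rho(b) = [[7, 3], [16, 7]]  ->  [[4038, -6841], [9325, -15798]]
... * rho(a^-1) = [[-1, 2], [-1, 1]]  ->  [[2803, 1235], [6473, 2852]]
... * rho(b) = [[7, 3], [16, 7]]  ->  [[39381, 17054], [90943, 39383]]
... * rho(b) = [[7, 3], [16, 7]]  ->  [[548531, 237521], [1266729, 548510]]
... * rho(b) = [[7, 3], [16, 7]]  ->  [[7640053, 3308240], [17643263, 7639757]]
... * rho(b) = [[7, 3], [16, 7]]  ->  [[106412211, 46077839], [245738953, 106408088]]
... * rho(a) = [[1, -2], [1, -1]]  ->  [[152490050, -258902261], [352147041, -597885994]]
... * rho(a) = [[1, -2], [1, -1]]  ->  [[-106412211, -46077839], [-245738953, -106408088]]
tr = -106412211 + -106408088 = -212820299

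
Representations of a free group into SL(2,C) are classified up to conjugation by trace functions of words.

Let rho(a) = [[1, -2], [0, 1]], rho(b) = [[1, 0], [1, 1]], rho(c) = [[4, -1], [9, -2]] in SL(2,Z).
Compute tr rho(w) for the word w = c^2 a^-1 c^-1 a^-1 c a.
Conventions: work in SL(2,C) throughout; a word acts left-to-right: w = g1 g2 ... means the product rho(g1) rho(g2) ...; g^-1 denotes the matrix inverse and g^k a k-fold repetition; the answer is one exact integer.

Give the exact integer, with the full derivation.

rho(c) = [[4, -1], [9, -2]]
... * rho(c) = [[4, -1], [9, -2]]  ->  [[7, -2], [18, -5]]
... * rho(a^-1) = [[1, 2], [0, 1]]  ->  [[7, 12], [18, 31]]
... * rho(c^-1) = [[-2, 1], [-9, 4]]  ->  [[-122, 55], [-315, 142]]
... * rho(a^-1) = [[1, 2], [0, 1]]  ->  [[-122, -189], [-315, -488]]
... * rho(c) = [[4, -1], [9, -2]]  ->  [[-2189, 500], [-5652, 1291]]
... * rho(a) = [[1, -2], [0, 1]]  ->  [[-2189, 4878], [-5652, 12595]]
tr = -2189 + 12595 = 10406

10406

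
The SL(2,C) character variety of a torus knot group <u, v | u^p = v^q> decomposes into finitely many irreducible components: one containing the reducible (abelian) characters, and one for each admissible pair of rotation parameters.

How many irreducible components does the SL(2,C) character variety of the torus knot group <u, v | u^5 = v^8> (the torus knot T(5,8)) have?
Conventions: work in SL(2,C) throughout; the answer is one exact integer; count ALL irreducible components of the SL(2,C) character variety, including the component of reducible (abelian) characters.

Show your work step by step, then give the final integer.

15

In the torus knot group T(5,8), u^5 = v^8 is central, so an irreducible representation sends it to +I or -I (Schur).
So on each irreducible component the traces are pinned: tr(u) = 2*cos(pi*alpha/5) with 1 <= alpha <= 4, tr(v) = 2*cos(pi*beta/8) with 1 <= beta <= 7.
Consistency of u^5 = (-1)^alpha I with v^8 = (-1)^beta I forces alpha = beta (mod 2).
Enumerate parity-matched pairs: 2*4 odd-odd plus 2*3 even-even gives 14.
Total: 14 irreducible-character components + 1 reducible (abelian) component = 15.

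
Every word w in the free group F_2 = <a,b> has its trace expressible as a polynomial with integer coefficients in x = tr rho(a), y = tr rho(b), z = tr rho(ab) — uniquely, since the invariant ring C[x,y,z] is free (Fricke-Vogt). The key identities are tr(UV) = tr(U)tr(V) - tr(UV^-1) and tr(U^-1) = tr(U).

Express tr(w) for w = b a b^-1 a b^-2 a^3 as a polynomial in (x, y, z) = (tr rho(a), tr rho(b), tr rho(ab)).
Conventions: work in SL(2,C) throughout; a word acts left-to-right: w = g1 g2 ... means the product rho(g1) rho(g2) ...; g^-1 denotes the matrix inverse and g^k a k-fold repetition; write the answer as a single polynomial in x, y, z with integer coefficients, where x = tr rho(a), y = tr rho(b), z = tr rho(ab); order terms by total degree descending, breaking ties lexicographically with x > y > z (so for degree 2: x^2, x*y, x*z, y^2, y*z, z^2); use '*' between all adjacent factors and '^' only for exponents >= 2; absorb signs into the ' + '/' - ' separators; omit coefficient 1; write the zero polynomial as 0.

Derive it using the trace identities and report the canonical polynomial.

x^4*y^3*z - x^3*y^4 - 2*x^3*y^2*z^2 - x^4*y*z + x^2*y*z^3 + 2*x^3*y^2 + x^3*z^2 + x*y^4 + 2*x*y^2*z^2 - y^3*z - y*z^3 - x^3 - 3*x*y^2 - 2*x*z^2 + 3*y*z + 3*x

trace(a b a) = trace(a) * trace(b a) - trace(b) = x*z - y
use: trace(a^2 b a) = trace(a) * trace(a b a) - trace(a b) = x^2*z - x*y - z
trace(a^3 b a) = trace(a) * trace(a^2 b a) - trace(a^2 b) = x^3*z - x^2*y - 2*x*z + y
trace(a^3 b a^2) = trace(a) * trace(a^3 b a) - trace(a^3 b) = x^4*z - x^3*y - 3*x^2*z + 2*x*y + z
trace(b a b a) = trace(a b) * trace(a b) - trace(1)   [split at repeated a] = z^2 - 2
trace(b a b) = trace(b) * trace(a b) - trace(a) = y*z - x
trace(a b a b a) = trace(a) * trace(b a b a) - trace(b a b) = x*z^2 - y*z - x
trace(b a^3 b a) = trace(a) * trace(a b a b a) - trace(a b a b) = x^2*z^2 - x*y*z - x^2 - z^2 + 2
trace(a^2) = trace(a) * trace(a) - trace(1) = x^2 - 2
use: trace(a^3) = trace(a) * trace(a^2) - trace(a) = x^3 - 3*x
apply: trace(b a^3 b) = trace(b) * trace(a^3 b) - trace(a^3) = x^2*y*z - x^3 - x*y^2 - y*z + 3*x
trace(a^3 b a^2 b) = trace(a) * trace(b a^3 b a) - trace(b a^3 b) = x^3*z^2 - 2*x^2*y*z + x*y^2 - x*z^2 + y*z - x
use: trace(b^-1 a^3 b a^2) = trace(a^3 b a^2) * trace(b) - trace(a^3 b a^2 b) = x^4*y*z - x^3*y^2 - x^3*z^2 - x^2*y*z + x*y^2 + x*z^2 + x
trace(a b^-2 a^3 b a) = trace(b^-1 a^3 b a^2) * trace(b) - trace(b^-1 a^3 b a^2 b) = x^4*y^2*z - x^3*y^3 - x^3*y*z^2 - x^4*z - x^2*y^2*z + x^3*y + x*y^3 + x*y*z^2 + 3*x^2*z - x*y - z
trace(a^3 b a b a) = trace(a) * trace(a^2 b a b a) - trace(a^2 b a b) = x^3*z^2 - x^2*y*z - x^3 - 2*x*z^2 + y*z + 3*x
trace(b a b a b a) = trace(b a b a) * trace(b a) - trace(a b)   [split at repeated b] = z^3 - 3*z
trace(b a b a b) = trace(b) * trace(a b a b) - trace(a b a) = y*z^2 - x*z - y
apply: trace(b a b a b a^2) = trace(a) * trace(b a b a b a) - trace(b a b a b) = x*z^3 - y*z^2 - 2*x*z + y
apply: trace(a^3 b a b a b) = trace(a) * trace(b a b a b a^2) - trace(b a b a b a) = x^2*z^3 - x*y*z^2 - 2*x^2*z - z^3 + x*y + 3*z
use: trace(a^3 b a b a b^-1) = trace(a^3 b a b a) * trace(b) - trace(a^3 b a b a b) = x^3*y*z^2 - x^2*y^2*z - x^2*z^3 - x^3*y - x*y*z^2 + 2*x^2*z + y^2*z + z^3 + 2*x*y - 3*z
trace(a b^-2 a^3 b a b) = trace(a^3 b a b a b^-1) * trace(b) - trace(a^3 b a b a) = x^3*y^2*z^2 - x^2*y^3*z - x^2*y*z^3 - x^3*y^2 - x^3*z^2 - x*y^2*z^2 + 3*x^2*y*z + y^3*z + y*z^3 + x^3 + 2*x*y^2 + 2*x*z^2 - 4*y*z - 3*x
trace(b a b^-1 a b^-2 a^3) = trace(a b^-2 a^3 b a) * trace(b) - trace(a b^-2 a^3 b a b) = x^4*y^3*z - x^3*y^4 - 2*x^3*y^2*z^2 - x^4*y*z + x^2*y*z^3 + 2*x^3*y^2 + x^3*z^2 + x*y^4 + 2*x*y^2*z^2 - y^3*z - y*z^3 - x^3 - 3*x*y^2 - 2*x*z^2 + 3*y*z + 3*x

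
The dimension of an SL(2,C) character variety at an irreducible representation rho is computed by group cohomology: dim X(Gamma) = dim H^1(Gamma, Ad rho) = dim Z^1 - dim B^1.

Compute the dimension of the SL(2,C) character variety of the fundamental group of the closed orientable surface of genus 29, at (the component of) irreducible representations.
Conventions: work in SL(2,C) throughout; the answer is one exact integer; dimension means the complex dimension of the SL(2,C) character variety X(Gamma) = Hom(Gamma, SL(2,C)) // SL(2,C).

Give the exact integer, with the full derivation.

pi_1 of the closed genus-29 surface has 58 generators bound by the single product-of-commutators relator.
A cocycle assigns one sl_2 vector per generator subject to the relator condition d_2(z) = 0: dim of the unconstrained space is 3*2g = 174.
d_2 is surjective at irreducible rho (its cokernel H^2 is dual to H^0 = 0), so dim Z^1 = 174 - 3 = 171.
As always at irreducible rho, dim B^1 = 3.
dim H^1 = 171 - 3 = 168 = dim X.

168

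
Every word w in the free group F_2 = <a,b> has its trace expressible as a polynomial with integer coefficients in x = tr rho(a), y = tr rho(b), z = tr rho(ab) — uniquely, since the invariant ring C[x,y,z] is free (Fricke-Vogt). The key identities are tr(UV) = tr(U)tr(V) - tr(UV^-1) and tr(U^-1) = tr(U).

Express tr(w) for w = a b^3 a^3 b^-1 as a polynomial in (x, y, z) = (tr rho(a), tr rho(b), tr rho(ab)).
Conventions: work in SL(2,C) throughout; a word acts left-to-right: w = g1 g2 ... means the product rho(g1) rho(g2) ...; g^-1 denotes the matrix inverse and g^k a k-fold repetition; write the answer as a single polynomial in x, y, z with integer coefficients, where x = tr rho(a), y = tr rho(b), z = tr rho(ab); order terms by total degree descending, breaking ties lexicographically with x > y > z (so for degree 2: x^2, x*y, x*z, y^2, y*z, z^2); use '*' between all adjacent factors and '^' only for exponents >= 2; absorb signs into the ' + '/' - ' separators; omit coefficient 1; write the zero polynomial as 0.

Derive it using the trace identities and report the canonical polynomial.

x^3*y^3*z - x^4*y^2 - x^2*y^4 - x^2*y^2*z^2 - x*y^3*z + 5*x^2*y^2 + x^2*z^2 + y^4 + y^2*z^2 - x*y*z - x^2 - 4*y^2 - z^2 + 2

tr(a b a) = tr(a)*tr(b a) - tr(b)   [square of a] = x*z - y
tr(a^3 b) = tr(a)*tr(a b a) - tr(a b)   [square of a] = x^2*z - x*y - z
tr(a^2) = tr(a)*tr(a) - tr(1)   [square of a] = x^2 - 2
tr(a^3) = tr(a)*tr(a^2) - tr(a)   [square of a] = x^3 - 3*x
tr(a^3 b^2) = tr(b)*tr(a^3 b) - tr(a^3)   [square of b] = x^2*y*z - x^3 - x*y^2 - y*z + 3*x
tr(a b^3 a^2) = tr(b)*tr(a^3 b^2) - tr(a^3 b)   [square of b] = x^2*y^2*z - x^3*y - x*y^3 - x^2*z - y^2*z + 4*x*y + z
tr(a b^2) = tr(b)*tr(a b) - tr(a)   [square of b] = y*z - x
tr(b^3 a) = tr(b)*tr(a b^2) - tr(a b)   [square of b] = y^2*z - x*y - z
tr(b^2) = tr(b)*tr(b) - tr(1)   [square of b] = y^2 - 2
tr(b^3) = tr(b)*tr(b^2) - tr(b)   [square of b] = y^3 - 3*y
tr(a b^3 a) = tr(a)*tr(b^3 a) - tr(b^3)   [square of a] = x*y^2*z - x^2*y - y^3 - x*z + 3*y
tr(a b^3 a^3) = tr(a)*tr(a b^3 a^2) - tr(a b^3 a)   [square of a] = x^3*y^2*z - x^4*y - x^2*y^3 - x^3*z - 2*x*y^2*z + 5*x^2*y + y^3 + 2*x*z - 3*y
tr(a b a b) = tr(a b)*tr(a b) - tr(1)   [split at a repeated a] = z^2 - 2
tr(b a b^2 a) = tr(b)*tr(a b a b) - tr(a b a)   [square of b] = y*z^2 - x*z - y
tr(a b a b^2 a) = tr(a)*tr(b a b^2 a) - tr(b a b^2)   [square of a] = x*y*z^2 - x^2*z - y^2*z + z
tr(b a^3 b a b) = tr(a)*tr(a b a b^2 a) - tr(a b a b^2)   [square of a] = x^2*y*z^2 - x^3*z - x*y^2*z - y*z^2 + 2*x*z + y
tr(a b a b a) = tr(a)*tr(b a b a) - tr(b a b)   [square of a] = x*z^2 - y*z - x
tr(b a^3 b a) = tr(a)*tr(a b a b a) - tr(a b a b)   [square of a] = x^2*z^2 - x*y*z - x^2 - z^2 + 2
tr(a b^3 a^3 b) = tr(b)*tr(b a^3 b a b) - tr(b a^3 b a)   [square of b] = x^2*y^2*z^2 - x^3*y*z - x*y^3*z - x^2*z^2 - y^2*z^2 + 3*x*y*z + x^2 + y^2 + z^2 - 2
tr(a b^3 a^3 b^-1) = tr(a b^3 a^3)*tr(b) - tr(a b^3 a^3 b)   [inverse elimination on b] = x^3*y^3*z - x^4*y^2 - x^2*y^4 - x^2*y^2*z^2 - x*y^3*z + 5*x^2*y^2 + x^2*z^2 + y^4 + y^2*z^2 - x*y*z - x^2 - 4*y^2 - z^2 + 2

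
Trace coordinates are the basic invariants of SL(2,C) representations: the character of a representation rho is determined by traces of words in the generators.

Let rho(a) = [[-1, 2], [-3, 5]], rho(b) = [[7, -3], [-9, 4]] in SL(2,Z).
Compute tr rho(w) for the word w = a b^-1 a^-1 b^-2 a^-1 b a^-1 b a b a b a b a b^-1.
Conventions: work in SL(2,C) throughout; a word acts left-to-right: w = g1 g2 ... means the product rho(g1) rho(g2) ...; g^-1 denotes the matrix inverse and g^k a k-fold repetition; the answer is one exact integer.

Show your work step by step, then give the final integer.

rho(a) = [[-1, 2], [-3, 5]]
... * rho(b^-1) = [[4, 3], [9, 7]]  ->  [[14, 11], [33, 26]]
... * rho(a^-1) = [[5, -2], [3, -1]]  ->  [[103, -39], [243, -92]]
... * rho(b^-1) = [[4, 3], [9, 7]]  ->  [[61, 36], [144, 85]]
... * rho(b^-1) = [[4, 3], [9, 7]]  ->  [[568, 435], [1341, 1027]]
... * rho(a^-1) = [[5, -2], [3, -1]]  ->  [[4145, -1571], [9786, -3709]]
... * rho(b) = [[7, -3], [-9, 4]]  ->  [[43154, -18719], [101883, -44194]]
... * rho(a^-1) = [[5, -2], [3, -1]]  ->  [[159613, -67589], [376833, -159572]]
... * rho(b) = [[7, -3], [-9, 4]]  ->  [[1725592, -749195], [4073979, -1768787]]
... * rho(a) = [[-1, 2], [-3, 5]]  ->  [[521993, -294791], [1232382, -695977]]
... * rho(b) = [[7, -3], [-9, 4]]  ->  [[6307070, -2745143], [14890467, -6481054]]
... * rho(a) = [[-1, 2], [-3, 5]]  ->  [[1928359, -1111575], [4552695, -2624336]]
... * rho(b) = [[7, -3], [-9, 4]]  ->  [[23502688, -10231377], [55487889, -24155429]]
... * rho(a) = [[-1, 2], [-3, 5]]  ->  [[7191443, -4151509], [16978398, -9801367]]
... * rho(b) = [[7, -3], [-9, 4]]  ->  [[87703682, -38180365], [207061089, -90140662]]
... * rho(a) = [[-1, 2], [-3, 5]]  ->  [[26837413, -15494461], [63360897, -36581132]]
... * rho(b^-1) = [[4, 3], [9, 7]]  ->  [[-32100497, -27948988], [-75786600, -65985233]]
tr = -32100497 + -65985233 = -98085730

-98085730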